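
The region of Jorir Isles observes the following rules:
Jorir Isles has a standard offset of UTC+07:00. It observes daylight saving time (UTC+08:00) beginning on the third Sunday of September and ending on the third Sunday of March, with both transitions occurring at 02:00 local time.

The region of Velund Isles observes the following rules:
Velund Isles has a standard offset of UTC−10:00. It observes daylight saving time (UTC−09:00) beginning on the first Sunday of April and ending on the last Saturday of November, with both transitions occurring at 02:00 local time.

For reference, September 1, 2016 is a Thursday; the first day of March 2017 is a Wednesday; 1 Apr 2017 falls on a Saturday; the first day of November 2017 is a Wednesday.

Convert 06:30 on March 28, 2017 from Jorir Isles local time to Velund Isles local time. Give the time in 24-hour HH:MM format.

13:30

1 September 2016 is a Thursday, so the first Sunday is September 4 and the third is September 18.
1 March 2017 is a Wednesday, so the first Sunday is March 5 and the third is March 19.
March 28, 2017 is outside the daylight-saving period (18 September 2016 – 19 March 2017), so Jorir Isles is on standard time, UTC+07:00.
06:30 Jorir Isles − 7h = 23:30 UTC (rolling into the previous day, 27 March 2017).
1 April 2017 is a Saturday, so the first Sunday is April 2.
1 November 2017 is a Wednesday, so Saturdays fall on 4, 11, 18, 25; the last is November 25.
At the standard offset (UTC−10:00), 23:30 UTC − 10h = 13:30 Velund Isles standard time.
The standard-time date in Velund Isles, March 27, 2017, is outside the daylight-saving period (2 April – 25 November), so Velund Isles is on standard time, UTC−10:00.
23:30 UTC − 10h = 13:30 Velund Isles.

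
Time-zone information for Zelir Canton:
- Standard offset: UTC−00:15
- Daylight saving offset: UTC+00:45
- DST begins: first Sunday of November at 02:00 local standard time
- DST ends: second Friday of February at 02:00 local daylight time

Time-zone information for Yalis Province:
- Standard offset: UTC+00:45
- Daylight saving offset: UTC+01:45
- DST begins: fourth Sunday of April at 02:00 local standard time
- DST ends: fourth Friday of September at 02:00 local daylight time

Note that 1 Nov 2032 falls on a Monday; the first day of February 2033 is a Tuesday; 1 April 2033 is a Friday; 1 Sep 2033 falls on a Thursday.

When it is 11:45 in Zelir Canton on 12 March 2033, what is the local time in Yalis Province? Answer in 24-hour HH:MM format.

1 November 2032 is a Monday, so the first Sunday is November 7.
1 February 2033 is a Tuesday, so the first Friday is February 4 and the second is February 11.
12 March 2033 does not fall between 7 November 2032 and 11 February 2033, so daylight saving is not in effect and Zelir Canton is at UTC−00:15.
11:45 Zelir Canton + 0h15m = 12:00 UTC.
1 April 2033 is a Friday, so the first Sunday is April 3 and the fourth is April 24.
1 September 2033 is a Thursday, so the first Friday is September 2 and the fourth is September 23.
At the standard offset (UTC+00:45), 12:00 UTC + 0h45m = 12:45 Yalis Province standard time.
Daylight saving runs 24 April – 23 September; the standard-time date in Yalis Province, 12 March 2033, is outside that window, so Yalis Province is on standard time at UTC+00:45.
12:00 UTC + 0h45m = 12:45 Yalis Province.

12:45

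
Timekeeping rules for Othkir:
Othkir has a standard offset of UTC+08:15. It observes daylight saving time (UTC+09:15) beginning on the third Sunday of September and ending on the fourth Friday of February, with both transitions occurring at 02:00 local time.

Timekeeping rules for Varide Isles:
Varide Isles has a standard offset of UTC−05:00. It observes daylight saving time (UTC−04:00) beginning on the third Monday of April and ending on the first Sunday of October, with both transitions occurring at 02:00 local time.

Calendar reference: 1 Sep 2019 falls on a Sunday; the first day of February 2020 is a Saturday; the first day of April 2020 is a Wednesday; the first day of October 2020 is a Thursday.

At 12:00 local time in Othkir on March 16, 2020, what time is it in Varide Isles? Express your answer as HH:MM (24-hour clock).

22:45

1 September 2019 is a Sunday, so the first Sunday is September 1 and the third is September 15.
1 February 2020 is a Saturday, so the first Friday is February 7 and the fourth is February 28.
March 16, 2020 is outside the daylight-saving period (15 September 2019 – 28 February 2020), so Othkir is on standard time, UTC+08:15.
12:00 Othkir − 8h15m = 03:45 UTC.
1 April 2020 is a Wednesday, so the first Monday is April 6 and the third is April 20.
1 October 2020 is a Thursday, so the first Sunday is October 4.
At the standard offset (UTC−05:00), 03:45 UTC − 5h = 22:45 Varide Isles standard time (rolling into the previous day, 15 March 2020).
The standard-time date in Varide Isles, March 15, 2020, is outside the daylight-saving period (20 April – 4 October), so Varide Isles is on standard time, UTC−05:00.
03:45 UTC − 5h = 22:45 Varide Isles (rolling into the previous day, 15 March 2020).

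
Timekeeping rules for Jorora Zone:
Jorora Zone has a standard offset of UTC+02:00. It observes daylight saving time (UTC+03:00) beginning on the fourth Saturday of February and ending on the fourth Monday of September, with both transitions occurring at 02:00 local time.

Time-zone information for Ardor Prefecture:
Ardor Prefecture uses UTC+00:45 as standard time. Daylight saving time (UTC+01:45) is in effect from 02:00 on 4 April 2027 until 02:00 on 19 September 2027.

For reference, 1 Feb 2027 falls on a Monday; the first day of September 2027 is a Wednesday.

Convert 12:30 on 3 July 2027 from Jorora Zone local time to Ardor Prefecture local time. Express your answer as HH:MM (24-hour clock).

11:15

1 February 2027 is a Monday, so the first Saturday is February 6 and the fourth is February 27.
1 September 2027 is a Wednesday, so the first Monday is September 6 and the fourth is September 27.
Daylight saving runs 27 February – 27 September; 3 July 2027 is inside that window, so Jorora Zone is at UTC+03:00.
12:30 Jorora Zone − 3h = 09:30 UTC.
At the standard offset (UTC+00:45), 09:30 UTC + 0h45m = 10:15 Ardor Prefecture standard time.
The standard-time date in Ardor Prefecture, 3 July 2027, falls between 4 April and 19 September, so daylight saving is in effect and Ardor Prefecture is at UTC+01:45.
09:30 UTC + 1h45m = 11:15 Ardor Prefecture.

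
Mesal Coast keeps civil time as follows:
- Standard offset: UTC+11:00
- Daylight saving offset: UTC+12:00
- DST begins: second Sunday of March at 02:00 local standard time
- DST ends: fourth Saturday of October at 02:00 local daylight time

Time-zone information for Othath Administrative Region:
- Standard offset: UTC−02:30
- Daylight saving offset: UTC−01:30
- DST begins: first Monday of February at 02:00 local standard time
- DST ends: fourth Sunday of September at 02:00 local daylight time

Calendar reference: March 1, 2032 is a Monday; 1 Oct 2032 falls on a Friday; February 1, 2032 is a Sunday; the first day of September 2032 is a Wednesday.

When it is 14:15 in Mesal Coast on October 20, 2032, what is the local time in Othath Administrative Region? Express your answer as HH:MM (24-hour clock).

23:45

1 March 2032 is a Monday, so the first Sunday is March 7 and the second is March 14.
1 October 2032 is a Friday, so the first Saturday is October 2 and the fourth is October 23.
Daylight saving runs 14 March – 23 October; October 20, 2032 is inside that window, so Mesal Coast is at UTC+12:00.
14:15 Mesal Coast − 12h = 02:15 UTC.
1 February 2032 is a Sunday, so the first Monday is February 2.
1 September 2032 is a Wednesday, so the first Sunday is September 5 and the fourth is September 26.
At the standard offset (UTC−02:30), 02:15 UTC − 2h30m = 23:45 Othath Administrative Region standard time (rolling into the previous day, 19 October 2032).
The standard-time date in Othath Administrative Region, October 19, 2032, does not fall between 2 February and 26 September, so daylight saving is not in effect and Othath Administrative Region is at UTC−02:30.
02:15 UTC − 2h30m = 23:45 Othath Administrative Region (rolling into the previous day, 19 October 2032).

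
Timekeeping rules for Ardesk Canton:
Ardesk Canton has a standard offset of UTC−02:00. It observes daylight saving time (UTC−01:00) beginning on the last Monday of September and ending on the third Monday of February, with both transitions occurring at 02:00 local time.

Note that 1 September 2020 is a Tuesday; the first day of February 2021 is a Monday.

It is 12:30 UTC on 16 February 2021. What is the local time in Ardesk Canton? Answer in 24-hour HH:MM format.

1 September 2020 is a Tuesday, so Mondays fall on 7, 14, 21, 28; the last is September 28.
1 February 2021 is a Monday, so the first Monday is February 1 and the third is February 15.
At the standard offset (UTC−02:00), 12:30 UTC − 2h = 10:30 Ardesk Canton standard time.
Daylight saving runs 28 September 2020 – 15 February 2021; the standard-time date in Ardesk Canton, 16 February 2021, is outside that window, so Ardesk Canton is on standard time at UTC−02:00.
12:30 UTC − 2h = 10:30 local.

10:30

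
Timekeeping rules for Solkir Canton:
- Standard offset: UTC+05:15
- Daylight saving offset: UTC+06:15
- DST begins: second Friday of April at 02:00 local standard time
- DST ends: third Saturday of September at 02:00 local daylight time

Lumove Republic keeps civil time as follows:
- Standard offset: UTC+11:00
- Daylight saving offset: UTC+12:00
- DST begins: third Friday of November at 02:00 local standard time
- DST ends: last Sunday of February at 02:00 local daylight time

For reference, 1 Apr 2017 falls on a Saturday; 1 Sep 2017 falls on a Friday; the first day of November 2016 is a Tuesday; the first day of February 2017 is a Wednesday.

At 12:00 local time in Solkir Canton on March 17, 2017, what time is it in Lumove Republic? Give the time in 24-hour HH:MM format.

1 April 2017 is a Saturday, so the first Friday is April 7 and the second is April 14.
1 September 2017 is a Friday, so the first Saturday is September 2 and the third is September 16.
Daylight saving runs 14 April – 16 September; March 17, 2017 is outside that window, so Solkir Canton is on standard time at UTC+05:15.
12:00 Solkir Canton − 5h15m = 06:45 UTC.
1 November 2016 is a Tuesday, so the first Friday is November 4 and the third is November 18.
1 February 2017 is a Wednesday, so Sundays fall on 5, 12, 19, 26; the last is February 26.
At the standard offset (UTC+11:00), 06:45 UTC + 11h = 17:45 Lumove Republic standard time.
Daylight saving runs 18 November 2016 – 26 February 2017; the standard-time date in Lumove Republic, March 17, 2017, is outside that window, so Lumove Republic is on standard time at UTC+11:00.
06:45 UTC + 11h = 17:45 Lumove Republic.

17:45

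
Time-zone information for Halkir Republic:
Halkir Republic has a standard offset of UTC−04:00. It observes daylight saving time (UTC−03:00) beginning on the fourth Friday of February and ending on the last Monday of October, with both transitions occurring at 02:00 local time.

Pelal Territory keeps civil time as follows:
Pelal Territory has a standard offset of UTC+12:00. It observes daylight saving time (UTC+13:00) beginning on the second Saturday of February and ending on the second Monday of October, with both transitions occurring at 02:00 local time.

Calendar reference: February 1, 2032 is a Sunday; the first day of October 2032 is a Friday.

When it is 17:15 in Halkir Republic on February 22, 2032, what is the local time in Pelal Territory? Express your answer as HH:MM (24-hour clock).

10:15

1 February 2032 is a Sunday, so the first Friday is February 6 and the fourth is February 27.
1 October 2032 is a Friday, so Mondays fall on 4, 11, 18, 25; the last is October 25.
February 22, 2032 does not fall between 27 February and 25 October, so daylight saving is not in effect and Halkir Republic is at UTC−04:00.
17:15 Halkir Republic + 4h = 21:15 UTC.
1 February 2032 is a Sunday, so the first Saturday is February 7 and the second is February 14.
1 October 2032 is a Friday, so the first Monday is October 4 and the second is October 11.
At the standard offset (UTC+12:00), 21:15 UTC + 12h = 09:15 Pelal Territory standard time (rolling into the next day, 23 February 2032).
The standard-time date in Pelal Territory, February 23, 2032, lies within the daylight-saving period (14 February – 11 October), so Pelal Territory is on daylight time, UTC+13:00.
21:15 UTC + 13h = 10:15 Pelal Territory (rolling into the next day, 23 February 2032).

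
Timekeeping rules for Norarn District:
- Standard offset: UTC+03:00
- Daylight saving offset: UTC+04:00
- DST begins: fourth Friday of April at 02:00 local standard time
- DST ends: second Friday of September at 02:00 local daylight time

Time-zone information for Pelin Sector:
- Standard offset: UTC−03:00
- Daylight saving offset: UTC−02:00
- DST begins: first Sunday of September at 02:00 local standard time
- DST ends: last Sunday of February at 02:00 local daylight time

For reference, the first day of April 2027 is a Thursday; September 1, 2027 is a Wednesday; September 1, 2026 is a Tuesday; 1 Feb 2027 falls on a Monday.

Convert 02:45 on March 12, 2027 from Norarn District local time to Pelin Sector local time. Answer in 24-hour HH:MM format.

20:45

1 April 2027 is a Thursday, so the first Friday is April 2 and the fourth is April 23.
1 September 2027 is a Wednesday, so the first Friday is September 3 and the second is September 10.
Daylight saving runs 23 April – 10 September; March 12, 2027 is outside that window, so Norarn District is on standard time at UTC+03:00.
02:45 Norarn District − 3h = 23:45 UTC (rolling into the previous day, 11 March 2027).
1 September 2026 is a Tuesday, so the first Sunday is September 6.
1 February 2027 is a Monday, so Sundays fall on 7, 14, 21, 28; the last is February 28.
At the standard offset (UTC−03:00), 23:45 UTC − 3h = 20:45 Pelin Sector standard time.
The standard-time date in Pelin Sector, March 11, 2027, does not fall between 6 September 2026 and 28 February 2027, so daylight saving is not in effect and Pelin Sector is at UTC−03:00.
23:45 UTC − 3h = 20:45 Pelin Sector.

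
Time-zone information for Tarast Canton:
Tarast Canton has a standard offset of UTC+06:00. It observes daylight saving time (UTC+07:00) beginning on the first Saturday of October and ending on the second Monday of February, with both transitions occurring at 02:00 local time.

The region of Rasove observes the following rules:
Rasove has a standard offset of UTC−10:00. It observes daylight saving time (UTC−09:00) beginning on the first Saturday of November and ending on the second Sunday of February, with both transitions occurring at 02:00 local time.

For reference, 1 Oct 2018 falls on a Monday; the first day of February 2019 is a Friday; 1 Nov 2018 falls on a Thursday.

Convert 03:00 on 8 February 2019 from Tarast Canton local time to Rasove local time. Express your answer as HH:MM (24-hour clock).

1 October 2018 is a Monday, so the first Saturday is October 6.
1 February 2019 is a Friday, so the first Monday is February 4 and the second is February 11.
8 February 2019 lies within the daylight-saving period (6 October 2018 – 11 February 2019), so Tarast Canton is on daylight time, UTC+07:00.
03:00 Tarast Canton − 7h = 20:00 UTC (rolling into the previous day, 7 February 2019).
1 November 2018 is a Thursday, so the first Saturday is November 3.
1 February 2019 is a Friday, so the first Sunday is February 3 and the second is February 10.
At the standard offset (UTC−10:00), 20:00 UTC − 10h = 10:00 Rasove standard time.
The standard-time date in Rasove, 7 February 2019, lies within the daylight-saving period (3 November 2018 – 10 February 2019), so Rasove is on daylight time, UTC−09:00.
20:00 UTC − 9h = 11:00 Rasove.

11:00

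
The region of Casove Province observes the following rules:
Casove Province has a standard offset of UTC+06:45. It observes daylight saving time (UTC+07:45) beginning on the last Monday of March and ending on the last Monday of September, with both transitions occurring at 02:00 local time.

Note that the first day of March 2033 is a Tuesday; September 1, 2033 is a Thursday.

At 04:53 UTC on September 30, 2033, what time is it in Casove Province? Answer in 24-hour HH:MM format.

11:38

1 March 2033 is a Tuesday, so Mondays fall on 7, 14, 21, 28; the last is March 28.
1 September 2033 is a Thursday, so Mondays fall on 5, 12, 19, 26; the last is September 26.
At the standard offset (UTC+06:45), 04:53 UTC + 6h45m = 11:38 Casove Province standard time.
The standard-time date in Casove Province, September 30, 2033, does not fall between 28 March and 26 September, so daylight saving is not in effect and Casove Province is at UTC+06:45.
04:53 UTC + 6h45m = 11:38 local.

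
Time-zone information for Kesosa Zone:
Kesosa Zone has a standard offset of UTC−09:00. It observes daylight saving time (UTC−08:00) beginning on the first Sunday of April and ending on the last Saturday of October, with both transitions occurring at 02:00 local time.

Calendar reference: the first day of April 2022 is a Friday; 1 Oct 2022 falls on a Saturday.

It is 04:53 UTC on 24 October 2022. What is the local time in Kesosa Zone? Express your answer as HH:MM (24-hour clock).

1 April 2022 is a Friday, so the first Sunday is April 3.
1 October 2022 is a Saturday, so Saturdays fall on 1, 8, 15, 22, 29; the last is October 29.
At the standard offset (UTC−09:00), 04:53 UTC − 9h = 19:53 Kesosa Zone standard time (rolling into the previous day, 23 October 2022).
The standard-time date in Kesosa Zone, 23 October 2022, falls between 3 April and 29 October, so daylight saving is in effect and Kesosa Zone is at UTC−08:00.
04:53 UTC − 8h = 20:53 local (rolling into the previous day, 23 October 2022).

20:53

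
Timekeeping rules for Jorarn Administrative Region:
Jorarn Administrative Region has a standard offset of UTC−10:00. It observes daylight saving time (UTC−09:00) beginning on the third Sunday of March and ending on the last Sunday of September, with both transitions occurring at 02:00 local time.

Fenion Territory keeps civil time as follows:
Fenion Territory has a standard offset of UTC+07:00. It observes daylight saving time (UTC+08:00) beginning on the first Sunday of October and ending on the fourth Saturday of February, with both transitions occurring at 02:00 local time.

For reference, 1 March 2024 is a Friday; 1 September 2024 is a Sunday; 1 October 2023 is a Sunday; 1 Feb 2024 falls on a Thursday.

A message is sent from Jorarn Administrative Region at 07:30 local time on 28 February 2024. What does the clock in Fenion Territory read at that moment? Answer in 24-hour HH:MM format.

1 March 2024 is a Friday, so the first Sunday is March 3 and the third is March 17.
1 September 2024 is a Sunday, so Sundays fall on 1, 8, 15, 22, 29; the last is September 29.
28 February 2024 does not fall between 17 March and 29 September, so daylight saving is not in effect and Jorarn Administrative Region is at UTC−10:00.
07:30 Jorarn Administrative Region + 10h = 17:30 UTC.
1 October 2023 is a Sunday, so the first Sunday is October 1.
1 February 2024 is a Thursday, so the first Saturday is February 3 and the fourth is February 24.
At the standard offset (UTC+07:00), 17:30 UTC + 7h = 00:30 Fenion Territory standard time (rolling into the next day, 29 February 2024).
Daylight saving runs 1 October 2023 – 24 February 2024; the standard-time date in Fenion Territory, 29 February 2024, is outside that window, so Fenion Territory is on standard time at UTC+07:00.
17:30 UTC + 7h = 00:30 Fenion Territory (rolling into the next day, 29 February 2024).

00:30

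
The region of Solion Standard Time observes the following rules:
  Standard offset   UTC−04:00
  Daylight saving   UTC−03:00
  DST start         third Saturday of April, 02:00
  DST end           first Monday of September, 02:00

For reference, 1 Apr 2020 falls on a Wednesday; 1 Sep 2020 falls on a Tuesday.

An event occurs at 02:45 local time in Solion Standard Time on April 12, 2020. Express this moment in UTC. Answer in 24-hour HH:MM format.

1 April 2020 is a Wednesday, so the first Saturday is April 4 and the third is April 18.
1 September 2020 is a Tuesday, so the first Monday is September 7.
April 12, 2020 is outside the daylight-saving period (18 April – 7 September), so Solion Standard Time is on standard time, UTC−04:00.
02:45 local + 4h = 06:45 UTC.

06:45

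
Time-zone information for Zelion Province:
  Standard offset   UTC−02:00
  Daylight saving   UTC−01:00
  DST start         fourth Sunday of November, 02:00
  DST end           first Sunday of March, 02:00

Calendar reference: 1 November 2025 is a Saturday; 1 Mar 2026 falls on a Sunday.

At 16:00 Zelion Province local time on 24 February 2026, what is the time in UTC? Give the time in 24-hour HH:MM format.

17:00

1 November 2025 is a Saturday, so the first Sunday is November 2 and the fourth is November 23.
1 March 2026 is a Sunday, so the first Sunday is March 1.
24 February 2026 falls between 23 November 2025 and 1 March 2026, so daylight saving is in effect and Zelion Province is at UTC−01:00.
16:00 local + 1h = 17:00 UTC.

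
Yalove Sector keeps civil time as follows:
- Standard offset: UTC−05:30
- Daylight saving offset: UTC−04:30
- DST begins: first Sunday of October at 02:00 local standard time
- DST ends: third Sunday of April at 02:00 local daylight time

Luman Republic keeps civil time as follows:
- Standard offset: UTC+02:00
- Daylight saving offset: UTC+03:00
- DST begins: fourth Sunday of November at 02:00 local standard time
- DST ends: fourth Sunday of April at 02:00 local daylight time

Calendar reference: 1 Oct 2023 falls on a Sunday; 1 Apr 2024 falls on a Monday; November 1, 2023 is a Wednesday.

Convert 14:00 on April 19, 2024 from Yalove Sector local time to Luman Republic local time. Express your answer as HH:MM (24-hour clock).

21:30

1 October 2023 is a Sunday, so the first Sunday is October 1.
1 April 2024 is a Monday, so the first Sunday is April 7 and the third is April 21.
April 19, 2024 lies within the daylight-saving period (1 October 2023 – 21 April 2024), so Yalove Sector is on daylight time, UTC−04:30.
14:00 Yalove Sector + 4h30m = 18:30 UTC.
1 November 2023 is a Wednesday, so the first Sunday is November 5 and the fourth is November 26.
1 April 2024 is a Monday, so the first Sunday is April 7 and the fourth is April 28.
At the standard offset (UTC+02:00), 18:30 UTC + 2h = 20:30 Luman Republic standard time.
Daylight saving runs 26 November 2023 – 28 April 2024; the standard-time date in Luman Republic, April 19, 2024, is inside that window, so Luman Republic is at UTC+03:00.
18:30 UTC + 3h = 21:30 Luman Republic.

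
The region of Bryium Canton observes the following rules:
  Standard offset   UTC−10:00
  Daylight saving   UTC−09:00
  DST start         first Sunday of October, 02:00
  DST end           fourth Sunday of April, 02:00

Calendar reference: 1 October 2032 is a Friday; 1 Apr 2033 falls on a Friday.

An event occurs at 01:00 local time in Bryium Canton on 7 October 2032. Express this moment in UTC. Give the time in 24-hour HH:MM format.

1 October 2032 is a Friday, so the first Sunday is October 3.
1 April 2033 is a Friday, so the first Sunday is April 3 and the fourth is April 24.
7 October 2032 falls between 3 October 2032 and 24 April 2033, so daylight saving is in effect and Bryium Canton is at UTC−09:00.
01:00 local + 9h = 10:00 UTC.

10:00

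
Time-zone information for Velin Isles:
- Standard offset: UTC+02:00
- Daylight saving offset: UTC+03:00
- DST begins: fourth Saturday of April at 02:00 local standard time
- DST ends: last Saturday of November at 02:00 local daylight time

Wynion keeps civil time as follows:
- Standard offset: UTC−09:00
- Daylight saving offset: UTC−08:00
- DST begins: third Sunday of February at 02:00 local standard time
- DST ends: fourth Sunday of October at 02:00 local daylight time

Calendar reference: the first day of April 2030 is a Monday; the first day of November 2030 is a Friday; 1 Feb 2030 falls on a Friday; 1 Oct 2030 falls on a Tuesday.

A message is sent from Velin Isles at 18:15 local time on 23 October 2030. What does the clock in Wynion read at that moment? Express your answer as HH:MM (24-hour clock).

07:15

1 April 2030 is a Monday, so the first Saturday is April 6 and the fourth is April 27.
1 November 2030 is a Friday, so Saturdays fall on 2, 9, 16, 23, 30; the last is November 30.
23 October 2030 lies within the daylight-saving period (27 April – 30 November), so Velin Isles is on daylight time, UTC+03:00.
18:15 Velin Isles − 3h = 15:15 UTC.
1 February 2030 is a Friday, so the first Sunday is February 3 and the third is February 17.
1 October 2030 is a Tuesday, so the first Sunday is October 6 and the fourth is October 27.
At the standard offset (UTC−09:00), 15:15 UTC − 9h = 06:15 Wynion standard time.
Daylight saving runs 17 February – 27 October; the standard-time date in Wynion, 23 October 2030, is inside that window, so Wynion is at UTC−08:00.
15:15 UTC − 8h = 07:15 Wynion.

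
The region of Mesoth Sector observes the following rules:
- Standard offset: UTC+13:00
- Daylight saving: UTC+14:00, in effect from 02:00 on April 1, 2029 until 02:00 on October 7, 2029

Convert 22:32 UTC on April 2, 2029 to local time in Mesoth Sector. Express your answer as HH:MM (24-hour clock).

12:32

At the standard offset (UTC+13:00), 22:32 UTC + 13h = 11:32 Mesoth Sector standard time (rolling into the next day, 3 April 2029).
Daylight saving runs 1 April – 7 October; the standard-time date in Mesoth Sector, April 3, 2029, is inside that window, so Mesoth Sector is at UTC+14:00.
22:32 UTC + 14h = 12:32 local (rolling into the next day, 3 April 2029).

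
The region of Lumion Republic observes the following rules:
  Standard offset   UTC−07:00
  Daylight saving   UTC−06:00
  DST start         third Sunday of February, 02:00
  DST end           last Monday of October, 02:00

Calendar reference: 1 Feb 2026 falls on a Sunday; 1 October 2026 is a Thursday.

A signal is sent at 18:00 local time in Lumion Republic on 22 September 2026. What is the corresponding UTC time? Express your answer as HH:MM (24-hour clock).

1 February 2026 is a Sunday, so the first Sunday is February 1 and the third is February 15.
1 October 2026 is a Thursday, so Mondays fall on 5, 12, 19, 26; the last is October 26.
22 September 2026 falls between 15 February and 26 October, so daylight saving is in effect and Lumion Republic is at UTC−06:00.
18:00 local + 6h = 00:00 UTC (rolling into the next day, 23 September 2026).

00:00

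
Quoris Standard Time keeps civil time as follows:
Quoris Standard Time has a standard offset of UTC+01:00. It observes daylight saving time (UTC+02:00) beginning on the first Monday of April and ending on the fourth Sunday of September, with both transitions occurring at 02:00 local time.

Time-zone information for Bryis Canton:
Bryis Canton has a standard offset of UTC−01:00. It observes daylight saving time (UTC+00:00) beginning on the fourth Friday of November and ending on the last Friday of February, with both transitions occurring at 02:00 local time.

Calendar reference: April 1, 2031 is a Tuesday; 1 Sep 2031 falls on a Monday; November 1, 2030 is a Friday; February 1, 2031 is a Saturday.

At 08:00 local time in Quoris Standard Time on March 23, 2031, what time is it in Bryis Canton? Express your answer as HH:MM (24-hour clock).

1 April 2031 is a Tuesday, so the first Monday is April 7.
1 September 2031 is a Monday, so the first Sunday is September 7 and the fourth is September 28.
March 23, 2031 does not fall between 7 April and 28 September, so daylight saving is not in effect and Quoris Standard Time is at UTC+01:00.
08:00 Quoris Standard Time − 1h = 07:00 UTC.
1 November 2030 is a Friday, so the first Friday is November 1 and the fourth is November 22.
1 February 2031 is a Saturday, so Fridays fall on 7, 14, 21, 28; the last is February 28.
At the standard offset (UTC−01:00), 07:00 UTC − 1h = 06:00 Bryis Canton standard time.
The standard-time date in Bryis Canton, March 23, 2031, does not fall between 22 November 2030 and 28 February 2031, so daylight saving is not in effect and Bryis Canton is at UTC−01:00.
07:00 UTC − 1h = 06:00 Bryis Canton.

06:00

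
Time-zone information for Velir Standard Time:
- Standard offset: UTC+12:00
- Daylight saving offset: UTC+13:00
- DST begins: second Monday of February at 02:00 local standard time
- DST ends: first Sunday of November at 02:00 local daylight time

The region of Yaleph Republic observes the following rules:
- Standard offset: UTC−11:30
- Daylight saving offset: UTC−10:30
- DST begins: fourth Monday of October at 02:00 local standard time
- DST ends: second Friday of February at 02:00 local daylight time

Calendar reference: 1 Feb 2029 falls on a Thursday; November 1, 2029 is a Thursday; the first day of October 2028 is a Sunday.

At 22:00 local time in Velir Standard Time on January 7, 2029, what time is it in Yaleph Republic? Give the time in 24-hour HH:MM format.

1 February 2029 is a Thursday, so the first Monday is February 5 and the second is February 12.
1 November 2029 is a Thursday, so the first Sunday is November 4.
January 7, 2029 is outside the daylight-saving period (12 February – 4 November), so Velir Standard Time is on standard time, UTC+12:00.
22:00 Velir Standard Time − 12h = 10:00 UTC.
1 October 2028 is a Sunday, so the first Monday is October 2 and the fourth is October 23.
1 February 2029 is a Thursday, so the first Friday is February 2 and the second is February 9.
At the standard offset (UTC−11:30), 10:00 UTC − 11h30m = 22:30 Yaleph Republic standard time (rolling into the previous day, 6 January 2029).
The standard-time date in Yaleph Republic, January 6, 2029, falls between 23 October 2028 and 9 February 2029, so daylight saving is in effect and Yaleph Republic is at UTC−10:30.
10:00 UTC − 10h30m = 23:30 Yaleph Republic (rolling into the previous day, 6 January 2029).

23:30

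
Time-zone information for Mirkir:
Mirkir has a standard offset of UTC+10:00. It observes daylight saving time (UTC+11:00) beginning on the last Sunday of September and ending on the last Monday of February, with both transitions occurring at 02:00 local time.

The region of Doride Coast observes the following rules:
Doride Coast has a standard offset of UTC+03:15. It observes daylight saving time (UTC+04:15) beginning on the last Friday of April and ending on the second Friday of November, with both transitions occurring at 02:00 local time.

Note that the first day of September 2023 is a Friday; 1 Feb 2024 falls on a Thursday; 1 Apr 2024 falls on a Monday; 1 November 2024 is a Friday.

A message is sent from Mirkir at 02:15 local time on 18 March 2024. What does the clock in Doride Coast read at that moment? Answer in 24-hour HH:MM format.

1 September 2023 is a Friday, so Sundays fall on 3, 10, 17, 24; the last is September 24.
1 February 2024 is a Thursday, so Mondays fall on 5, 12, 19, 26; the last is February 26.
18 March 2024 does not fall between 24 September 2023 and 26 February 2024, so daylight saving is not in effect and Mirkir is at UTC+10:00.
02:15 Mirkir − 10h = 16:15 UTC (rolling into the previous day, 17 March 2024).
1 April 2024 is a Monday, so Fridays fall on 5, 12, 19, 26; the last is April 26.
1 November 2024 is a Friday, so the first Friday is November 1 and the second is November 8.
At the standard offset (UTC+03:15), 16:15 UTC + 3h15m = 19:30 Doride Coast standard time.
Daylight saving runs 26 April – 8 November; the standard-time date in Doride Coast, 17 March 2024, is outside that window, so Doride Coast is on standard time at UTC+03:15.
16:15 UTC + 3h15m = 19:30 Doride Coast.

19:30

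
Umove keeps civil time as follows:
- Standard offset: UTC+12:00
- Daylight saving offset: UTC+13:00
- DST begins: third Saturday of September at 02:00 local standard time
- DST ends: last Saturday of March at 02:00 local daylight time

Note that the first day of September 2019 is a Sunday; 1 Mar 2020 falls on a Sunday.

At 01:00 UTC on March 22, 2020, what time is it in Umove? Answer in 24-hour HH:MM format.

14:00

1 September 2019 is a Sunday, so the first Saturday is September 7 and the third is September 21.
1 March 2020 is a Sunday, so Saturdays fall on 7, 14, 21, 28; the last is March 28.
At the standard offset (UTC+12:00), 01:00 UTC + 12h = 13:00 Umove standard time.
The standard-time date in Umove, March 22, 2020, lies within the daylight-saving period (21 September 2019 – 28 March 2020), so Umove is on daylight time, UTC+13:00.
01:00 UTC + 13h = 14:00 local.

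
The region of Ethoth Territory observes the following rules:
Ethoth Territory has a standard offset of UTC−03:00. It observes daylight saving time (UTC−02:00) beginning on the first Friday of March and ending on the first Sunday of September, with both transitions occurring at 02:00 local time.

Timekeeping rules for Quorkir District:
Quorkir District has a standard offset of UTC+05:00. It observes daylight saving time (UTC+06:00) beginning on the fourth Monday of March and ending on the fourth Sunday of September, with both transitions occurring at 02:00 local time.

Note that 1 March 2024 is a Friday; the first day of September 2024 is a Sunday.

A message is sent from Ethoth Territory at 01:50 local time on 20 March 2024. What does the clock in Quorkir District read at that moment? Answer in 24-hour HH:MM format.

08:50

1 March 2024 is a Friday, so the first Friday is March 1.
1 September 2024 is a Sunday, so the first Sunday is September 1.
Daylight saving runs 1 March – 1 September; 20 March 2024 is inside that window, so Ethoth Territory is at UTC−02:00.
01:50 Ethoth Territory + 2h = 03:50 UTC.
1 March 2024 is a Friday, so the first Monday is March 4 and the fourth is March 25.
1 September 2024 is a Sunday, so the first Sunday is September 1 and the fourth is September 22.
At the standard offset (UTC+05:00), 03:50 UTC + 5h = 08:50 Quorkir District standard time.
The standard-time date in Quorkir District, 20 March 2024, does not fall between 25 March and 22 September, so daylight saving is not in effect and Quorkir District is at UTC+05:00.
03:50 UTC + 5h = 08:50 Quorkir District.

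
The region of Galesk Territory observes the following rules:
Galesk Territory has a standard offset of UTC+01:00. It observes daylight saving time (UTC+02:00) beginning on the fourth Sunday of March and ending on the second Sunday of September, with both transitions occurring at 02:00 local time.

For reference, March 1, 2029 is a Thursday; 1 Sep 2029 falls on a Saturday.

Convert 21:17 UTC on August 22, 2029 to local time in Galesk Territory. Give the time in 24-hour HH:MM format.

23:17

1 March 2029 is a Thursday, so the first Sunday is March 4 and the fourth is March 25.
1 September 2029 is a Saturday, so the first Sunday is September 2 and the second is September 9.
At the standard offset (UTC+01:00), 21:17 UTC + 1h = 22:17 Galesk Territory standard time.
The standard-time date in Galesk Territory, August 22, 2029, lies within the daylight-saving period (25 March – 9 September), so Galesk Territory is on daylight time, UTC+02:00.
21:17 UTC + 2h = 23:17 local.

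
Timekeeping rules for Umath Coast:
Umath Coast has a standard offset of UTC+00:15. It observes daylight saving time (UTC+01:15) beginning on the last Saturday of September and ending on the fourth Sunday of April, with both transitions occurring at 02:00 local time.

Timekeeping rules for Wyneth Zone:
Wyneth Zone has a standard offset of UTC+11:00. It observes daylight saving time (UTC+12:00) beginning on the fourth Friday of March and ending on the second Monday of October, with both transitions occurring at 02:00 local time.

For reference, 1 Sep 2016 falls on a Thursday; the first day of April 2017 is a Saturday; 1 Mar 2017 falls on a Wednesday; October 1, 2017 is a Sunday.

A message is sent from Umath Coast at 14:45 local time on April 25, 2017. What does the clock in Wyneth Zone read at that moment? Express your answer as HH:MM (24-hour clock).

1 September 2016 is a Thursday, so Saturdays fall on 3, 10, 17, 24; the last is September 24.
1 April 2017 is a Saturday, so the first Sunday is April 2 and the fourth is April 23.
April 25, 2017 is outside the daylight-saving period (24 September 2016 – 23 April 2017), so Umath Coast is on standard time, UTC+00:15.
14:45 Umath Coast − 0h15m = 14:30 UTC.
1 March 2017 is a Wednesday, so the first Friday is March 3 and the fourth is March 24.
1 October 2017 is a Sunday, so the first Monday is October 2 and the second is October 9.
At the standard offset (UTC+11:00), 14:30 UTC + 11h = 01:30 Wyneth Zone standard time (rolling into the next day, 26 April 2017).
The standard-time date in Wyneth Zone, April 26, 2017, lies within the daylight-saving period (24 March – 9 October), so Wyneth Zone is on daylight time, UTC+12:00.
14:30 UTC + 12h = 02:30 Wyneth Zone (rolling into the next day, 26 April 2017).

02:30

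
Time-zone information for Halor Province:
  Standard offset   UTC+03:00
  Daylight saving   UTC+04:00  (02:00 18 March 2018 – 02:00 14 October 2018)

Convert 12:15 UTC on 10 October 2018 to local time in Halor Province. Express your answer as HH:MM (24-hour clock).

16:15

At the standard offset (UTC+03:00), 12:15 UTC + 3h = 15:15 Halor Province standard time.
The standard-time date in Halor Province, 10 October 2018, lies within the daylight-saving period (18 March – 14 October), so Halor Province is on daylight time, UTC+04:00.
12:15 UTC + 4h = 16:15 local.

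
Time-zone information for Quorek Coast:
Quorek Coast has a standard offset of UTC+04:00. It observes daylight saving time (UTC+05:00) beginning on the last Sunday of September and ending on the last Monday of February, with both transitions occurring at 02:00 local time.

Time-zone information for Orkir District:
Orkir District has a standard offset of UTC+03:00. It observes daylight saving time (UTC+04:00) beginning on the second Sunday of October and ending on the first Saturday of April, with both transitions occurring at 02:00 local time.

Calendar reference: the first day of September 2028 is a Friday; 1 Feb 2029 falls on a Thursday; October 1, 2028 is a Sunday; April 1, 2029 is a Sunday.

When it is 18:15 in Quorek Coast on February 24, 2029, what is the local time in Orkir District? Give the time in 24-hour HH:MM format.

17:15

1 September 2028 is a Friday, so Sundays fall on 3, 10, 17, 24; the last is September 24.
1 February 2029 is a Thursday, so Mondays fall on 5, 12, 19, 26; the last is February 26.
February 24, 2029 falls between 24 September 2028 and 26 February 2029, so daylight saving is in effect and Quorek Coast is at UTC+05:00.
18:15 Quorek Coast − 5h = 13:15 UTC.
1 October 2028 is a Sunday, so the first Sunday is October 1 and the second is October 8.
1 April 2029 is a Sunday, so the first Saturday is April 7.
At the standard offset (UTC+03:00), 13:15 UTC + 3h = 16:15 Orkir District standard time.
Daylight saving runs 8 October 2028 – 7 April 2029; the standard-time date in Orkir District, February 24, 2029, is inside that window, so Orkir District is at UTC+04:00.
13:15 UTC + 4h = 17:15 Orkir District.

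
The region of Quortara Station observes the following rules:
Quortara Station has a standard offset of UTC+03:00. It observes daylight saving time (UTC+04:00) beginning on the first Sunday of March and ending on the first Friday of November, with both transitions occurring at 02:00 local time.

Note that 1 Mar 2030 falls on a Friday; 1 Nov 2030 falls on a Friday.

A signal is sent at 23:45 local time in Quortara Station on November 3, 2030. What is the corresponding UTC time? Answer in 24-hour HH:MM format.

20:45

1 March 2030 is a Friday, so the first Sunday is March 3.
1 November 2030 is a Friday, so the first Friday is November 1.
November 3, 2030 is outside the daylight-saving period (3 March – 1 November), so Quortara Station is on standard time, UTC+03:00.
23:45 local − 3h = 20:45 UTC.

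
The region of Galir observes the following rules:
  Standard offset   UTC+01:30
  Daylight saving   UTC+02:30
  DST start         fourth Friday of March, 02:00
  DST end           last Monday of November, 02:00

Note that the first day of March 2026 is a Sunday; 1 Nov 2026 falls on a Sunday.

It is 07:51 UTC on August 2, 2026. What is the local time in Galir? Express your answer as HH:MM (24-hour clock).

10:21

1 March 2026 is a Sunday, so the first Friday is March 6 and the fourth is March 27.
1 November 2026 is a Sunday, so Mondays fall on 2, 9, 16, 23, 30; the last is November 30.
At the standard offset (UTC+01:30), 07:51 UTC + 1h30m = 09:21 Galir standard time.
The standard-time date in Galir, August 2, 2026, falls between 27 March and 30 November, so daylight saving is in effect and Galir is at UTC+02:30.
07:51 UTC + 2h30m = 10:21 local.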